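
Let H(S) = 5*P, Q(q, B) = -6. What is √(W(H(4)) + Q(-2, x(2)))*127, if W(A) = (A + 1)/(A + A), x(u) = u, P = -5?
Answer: 127*I*√138/5 ≈ 298.38*I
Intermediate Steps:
H(S) = -25 (H(S) = 5*(-5) = -25)
W(A) = (1 + A)/(2*A) (W(A) = (1 + A)/((2*A)) = (1 + A)*(1/(2*A)) = (1 + A)/(2*A))
√(W(H(4)) + Q(-2, x(2)))*127 = √((½)*(1 - 25)/(-25) - 6)*127 = √((½)*(-1/25)*(-24) - 6)*127 = √(12/25 - 6)*127 = √(-138/25)*127 = (I*√138/5)*127 = 127*I*√138/5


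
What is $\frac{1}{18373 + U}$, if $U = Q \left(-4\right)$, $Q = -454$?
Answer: $\frac{1}{20189} \approx 4.9532 \cdot 10^{-5}$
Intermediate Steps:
$U = 1816$ ($U = \left(-454\right) \left(-4\right) = 1816$)
$\frac{1}{18373 + U} = \frac{1}{18373 + 1816} = \frac{1}{20189}$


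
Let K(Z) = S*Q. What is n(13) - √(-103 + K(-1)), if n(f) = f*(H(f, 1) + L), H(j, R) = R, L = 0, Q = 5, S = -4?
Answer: 13 - I*√123 ≈ 13.0 - 11.091*I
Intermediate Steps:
K(Z) = -20 (K(Z) = -4*5 = -20)
n(f) = f (n(f) = f*(1 + 0) = f*1 = f)
n(13) - √(-103 + K(-1)) = 13 - √(-103 - 20) = 13 - √(-123) = 13 - I*√123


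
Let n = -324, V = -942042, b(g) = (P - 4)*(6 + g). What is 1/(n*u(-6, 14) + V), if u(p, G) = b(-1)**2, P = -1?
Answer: -1/1144542 ≈ -8.7371e-7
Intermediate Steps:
b(g) = -30 - 5*g (b(g) = (-1 - 4)*(6 + g) = -5*(6 + g) = -30 - 5*g)
u(p, G) = 625 (u(p, G) = (-30 - 5*(-1))**2 = (-30 + 5)**2 = (-25)**2 = 625)
1/(n*u(-6, 14) + V) = 1/(-324*625 - 942042) = 1/(-202500 - 942042) = 1/(-1144542) = -1/1144542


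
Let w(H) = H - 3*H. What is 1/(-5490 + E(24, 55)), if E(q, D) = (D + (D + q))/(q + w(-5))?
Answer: -17/93263 ≈ -0.00018228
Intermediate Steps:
w(H) = -2*H
E(q, D) = (q + 2*D)/(10 + q) (E(q, D) = (D + (D + q))/(q - 2*(-5)) = (q + 2*D)/(q + 10) = (q + 2*D)/(10 + q))
1/(-5490 + E(24, 55)) = 1/(-5490 + (24 + 2*55)/(10 + 24)) = 1/(-5490 + (24 + 110)/34) = 1/(-5490 + (1/34)*134) = 1/(-5490 + 67/17) = 1/(-93263/17) = -17/93263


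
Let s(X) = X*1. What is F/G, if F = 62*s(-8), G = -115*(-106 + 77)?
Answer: -496/3335 ≈ -0.14873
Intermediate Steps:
s(X) = X
G = 3335 (G = -115*(-29) = 3335)
F = -496 (F = 62*(-8) = -496)
F/G = -496/3335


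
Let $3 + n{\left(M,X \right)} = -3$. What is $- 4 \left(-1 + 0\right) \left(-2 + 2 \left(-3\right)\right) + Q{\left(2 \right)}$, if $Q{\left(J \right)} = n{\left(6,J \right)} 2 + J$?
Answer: $-42$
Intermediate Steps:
$n{\left(M,X \right)} = -6$ ($n{\left(M,X \right)} = -3 - 3 = -6$)
$Q{\left(J \right)} = -12 + J$ ($Q{\left(J \right)} = \left(-6\right) 2 + J = -12 + J$)
$- 4 \left(-1 + 0\right) \left(-2 + 2 \left(-3\right)\right) + Q{\left(2 \right)} = - 4 \left(-1 + 0\right) \left(-2 + 2 \left(-3\right)\right) + \left(-12 + 2\right) = \left(-4\right) \left(-1\right) \left(-2 - 6\right) - 10 = 4 \left(-8\right) - 10 = -32 - 10 = -42$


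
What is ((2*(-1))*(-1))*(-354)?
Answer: -708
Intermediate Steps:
((2*(-1))*(-1))*(-354) = -2*(-1)*(-354) = 2*(-354) = -708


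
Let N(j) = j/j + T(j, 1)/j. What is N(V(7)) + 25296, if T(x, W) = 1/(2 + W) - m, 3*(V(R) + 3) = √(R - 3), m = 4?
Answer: 177090/7 ≈ 25299.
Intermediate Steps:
V(R) = -3 + √(-3 + R)/3 (V(R) = -3 + √(R - 3)/3 = -3 + √(-3 + R)/3)
T(x, W) = -4 + 1/(2 + W) (T(x, W) = 1/(2 + W) - 1*4 = 1/(2 + W) - 4 = -4 + 1/(2 + W))
N(j) = 1 - 11/(3*j) (N(j) = j/j + ((-7 - 4*1)/(2 + 1))/j = 1 + ((-7 - 4)/3)/j = 1 + ((⅓)*(-11))/j = 1 - 11/(3*j))
N(V(7)) + 25296 = (-11/3 + (-3 + √(-3 + 7)/3))/(-3 + √(-3 + 7)/3) + 25296 = (-11/3 + (-3 + √4/3))/(-3 + √4/3) + 25296 = (-11/3 + (-3 + (⅓)*2))/(-3 + (⅓)*2) + 25296 = (-11/3 + (-3 + ⅔))/(-3 + ⅔) + 25296 = (-11/3 - 7/3)/(-7/3) + 25296 = -3/7*(-6) + 25296 = 18/7 + 25296 = 177090/7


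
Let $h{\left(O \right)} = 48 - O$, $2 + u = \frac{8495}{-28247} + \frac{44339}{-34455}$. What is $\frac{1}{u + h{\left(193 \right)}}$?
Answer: $- \frac{973250385}{144612945553} \approx -0.00673$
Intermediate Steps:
$u = - \frac{3491639728}{973250385}$ ($u = -2 + \left(\frac{8495}{-28247} + \frac{44339}{-34455}\right) = -2 + \left(8495 \left(- \frac{1}{28247}\right) + 44339 \left(- \frac{1}{34455}\right)\right) = -2 - \frac{1545138958}{973250385} = - \frac{3491639728}{973250385} \approx -3.5876$)
$\frac{1}{u + h{\left(193 \right)}} = \frac{1}{- \frac{3491639728}{973250385} + \left(48 - 193\right)} = \frac{1}{- \frac{3491639728}{973250385} - 145} = \frac{1}{- \frac{144612945553}{973250385}} = - \frac{973250385}{144612945553}$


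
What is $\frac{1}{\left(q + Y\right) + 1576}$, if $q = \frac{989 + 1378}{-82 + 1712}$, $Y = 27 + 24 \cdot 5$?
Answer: $\frac{1630}{2810857} \approx 0.00057989$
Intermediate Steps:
$Y = 147$ ($Y = 27 + 120 = 147$)
$q = \frac{2367}{1630} \approx 1.4521$
$\frac{1}{\left(q + Y\right) + 1576} = \frac{1}{\left(\frac{2367}{1630} + 147\right) + 1576} = \frac{1}{\frac{241977}{1630} + 1576} = \frac{1}{\frac{2810857}{1630}} = \frac{1630}{2810857}$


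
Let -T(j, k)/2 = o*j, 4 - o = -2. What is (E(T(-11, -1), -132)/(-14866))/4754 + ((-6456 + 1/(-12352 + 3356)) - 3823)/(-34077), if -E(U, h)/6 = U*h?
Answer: 541922682573391/1805439171472924 ≈ 0.30016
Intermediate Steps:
o = 6 (o = 4 - 1*(-2) = 4 + 2 = 6)
T(j, k) = -12*j
E(U, h) = -6*U*h
(E(T(-11, -1), -132)/(-14866))/4754 + ((-6456 + 1/(-12352 + 3356)) - 3823)/(-34077) = (-6*(-12*(-11))*(-132)/(-14866))/4754 + ((-6456 + 1/(-12352 + 3356)) - 3823)/(-34077) = (-6*132*(-132)*(-1/14866))*(1/4754) + ((-6456 + 1/(-8996)) - 3823)*(-1/34077) = (104544*(-1/14866))*(1/4754) + ((-6456 - 1/8996) - 3823)*(-1/34077) = -52272/7433*1/4754 + (-58078177/8996 - 3823)*(-1/34077) = -26136/17668241 - 92469885/8996*(-1/34077) = -26136/17668241 + 30823295/102185564 = 541922682573391/1805439171472924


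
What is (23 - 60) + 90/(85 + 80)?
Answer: -401/11 ≈ -36.455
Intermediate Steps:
(23 - 60) + 90/(85 + 80) = -37 + 90/165 = -37 + 90*(1/165) = -37 + 6/11 = -401/11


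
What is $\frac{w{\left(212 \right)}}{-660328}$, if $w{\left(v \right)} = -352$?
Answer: $\frac{44}{82541} \approx 0.00053307$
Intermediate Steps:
$\frac{w{\left(212 \right)}}{-660328} = - \frac{352}{-660328} = \left(-352\right) \left(- \frac{1}{660328}\right) = \frac{44}{82541}$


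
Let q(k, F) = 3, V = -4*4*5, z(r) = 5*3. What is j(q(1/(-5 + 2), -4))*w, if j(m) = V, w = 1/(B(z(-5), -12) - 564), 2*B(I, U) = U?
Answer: 8/57 ≈ 0.14035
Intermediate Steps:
z(r) = 15
B(I, U) = U/2
V = -80 (V = -16*5 = -80)
w = -1/570 (w = 1/((½)*(-12) - 564) = 1/(-6 - 564) = 1/(-570) = -1/570 ≈ -0.0017544)
j(m) = -80
j(q(1/(-5 + 2), -4))*w = -80*(-1/570) = 8/57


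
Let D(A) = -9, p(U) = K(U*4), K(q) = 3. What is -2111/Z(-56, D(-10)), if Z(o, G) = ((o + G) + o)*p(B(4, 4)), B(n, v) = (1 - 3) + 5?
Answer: 2111/363 ≈ 5.8154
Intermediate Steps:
B(n, v) = 3 (B(n, v) = -2 + 5 = 3)
p(U) = 3
Z(o, G) = 3*G + 6*o (Z(o, G) = ((o + G) + o)*3 = ((G + o) + o)*3 = (G + 2*o)*3 = 3*G + 6*o)
-2111/Z(-56, D(-10)) = -2111/(3*(-9) + 6*(-56)) = -2111/(-27 - 336) = -2111/(-363) = -2111*(-1/363) = 2111/363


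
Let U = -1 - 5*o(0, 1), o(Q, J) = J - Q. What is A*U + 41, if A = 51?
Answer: -265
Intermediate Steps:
U = -6 (U = -1 - 5*(1 - 1*0) = -1 - 5*(1 + 0) = -1 - 5*1 = -1 - 5 = -6)
A*U + 41 = 51*(-6) + 41 = -306 + 41 = -265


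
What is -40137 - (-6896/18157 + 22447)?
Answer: -1136330792/18157 ≈ -62584.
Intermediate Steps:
-40137 - (-6896/18157 + 22447) = -40137 - 1*407563283/18157 = -40137 - 407563283/18157 = -1136330792/18157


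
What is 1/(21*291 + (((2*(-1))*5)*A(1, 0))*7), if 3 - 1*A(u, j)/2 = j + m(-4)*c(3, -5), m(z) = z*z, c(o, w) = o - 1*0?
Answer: 1/12411 ≈ 8.0574e-5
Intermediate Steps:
c(o, w) = o (c(o, w) = o + 0 = o)
m(z) = z²
A(u, j) = -90 - 2*j (A(u, j) = 6 - 2*(j + (-4)²*3) = 6 - 2*(j + 16*3) = 6 - 2*(j + 48) = 6 - 2*(48 + j) = 6 + (-96 - 2*j) = -90 - 2*j)
1/(21*291 + (((2*(-1))*5)*A(1, 0))*7) = 1/(21*291 + (((2*(-1))*5)*(-90 - 2*0))*7) = 1/(6111 + ((-2*5)*(-90 + 0))*7) = 1/(6111 - 10*(-90)*7) = 1/(6111 + 900*7) = 1/(6111 + 6300) = 1/12411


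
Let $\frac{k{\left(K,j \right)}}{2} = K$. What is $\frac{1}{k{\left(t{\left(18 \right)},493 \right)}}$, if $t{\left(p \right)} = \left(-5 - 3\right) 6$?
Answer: $- \frac{1}{96} \approx -0.010417$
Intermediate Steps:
$t{\left(p \right)} = -48$ ($t{\left(p \right)} = \left(-8\right) 6 = -48$)
$k{\left(K,j \right)} = 2 K$
$\frac{1}{k{\left(t{\left(18 \right)},493 \right)}} = \frac{1}{2 \left(-48\right)} = \frac{1}{-96} = - \frac{1}{96}$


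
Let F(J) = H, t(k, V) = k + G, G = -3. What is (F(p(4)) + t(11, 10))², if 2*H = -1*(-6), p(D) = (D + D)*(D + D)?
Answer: 121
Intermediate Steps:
p(D) = 4*D² (p(D) = (2*D)*(2*D) = 4*D²)
t(k, V) = -3 + k (t(k, V) = k - 3 = -3 + k)
H = 3 (H = (-1*(-6))/2 = (½)*6 = 3)
F(J) = 3
(F(p(4)) + t(11, 10))² = (3 + (-3 + 11))² = (3 + 8)² = 11² = 121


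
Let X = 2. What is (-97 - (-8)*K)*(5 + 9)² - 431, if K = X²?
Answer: -13171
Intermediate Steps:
K = 4 (K = 2² = 4)
(-97 - (-8)*K)*(5 + 9)² - 431 = (-97 - (-8)*4)*(5 + 9)² - 431 = (-97 - 1*(-32))*14² - 431 = (-97 + 32)*196 - 431 = -65*196 - 431 = -12740 - 431 = -13171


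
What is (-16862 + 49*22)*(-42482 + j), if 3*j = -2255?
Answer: 2047200584/3 ≈ 6.8240e+8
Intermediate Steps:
j = -2255/3 (j = (⅓)*(-2255) = -2255/3 ≈ -751.67)
(-16862 + 49*22)*(-42482 + j) = (-16862 + 49*22)*(-42482 - 2255/3) = (-16862 + 1078)*(-129701/3) = -15784*(-129701/3) = 2047200584/3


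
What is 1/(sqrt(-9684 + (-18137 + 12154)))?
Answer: -I*sqrt(15667)/15667 ≈ -0.0079893*I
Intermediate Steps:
1/(sqrt(-9684 + (-18137 + 12154))) = 1/(sqrt(-9684 - 5983)) = 1/(sqrt(-15667)) = 1/(I*sqrt(15667)) = -I*sqrt(15667)/15667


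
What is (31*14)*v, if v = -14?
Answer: -6076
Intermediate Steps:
(31*14)*v = (31*14)*(-14) = 434*(-14) = -6076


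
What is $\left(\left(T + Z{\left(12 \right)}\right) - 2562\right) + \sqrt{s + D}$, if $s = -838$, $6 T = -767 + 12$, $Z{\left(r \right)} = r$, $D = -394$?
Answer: $- \frac{16055}{6} + 4 i \sqrt{77} \approx -2675.8 + 35.1 i$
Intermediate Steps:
$T = - \frac{755}{6}$ ($T = \frac{-767 + 12}{6} = \frac{1}{6} \left(-755\right) = - \frac{755}{6} \approx -125.83$)
$\left(\left(T + Z{\left(12 \right)}\right) - 2562\right) + \sqrt{s + D} = \left(\left(- \frac{755}{6} + 12\right) - 2562\right) + \sqrt{-838 - 394} = \left(- \frac{683}{6} - 2562\right) + \sqrt{-1232} = - \frac{16055}{6} + 4 i \sqrt{77}$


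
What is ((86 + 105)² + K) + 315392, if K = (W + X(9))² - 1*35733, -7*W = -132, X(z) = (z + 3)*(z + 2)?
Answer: 16605996/49 ≈ 3.3890e+5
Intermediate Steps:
X(z) = (2 + z)*(3 + z) (X(z) = (3 + z)*(2 + z) = (2 + z)*(3 + z))
W = 132/7 (W = -⅐*(-132) = 132/7 ≈ 18.857)
K = -635781/49 (K = (132/7 + (6 + 9² + 5*9))² - 1*35733 = (132/7 + (6 + 81 + 45))² - 35733 = (132/7 + 132)² - 35733 = (1056/7)² - 35733 = 1115136/49 - 35733 = -635781/49 ≈ -12975.)
((86 + 105)² + K) + 315392 = ((86 + 105)² - 635781/49) + 315392 = (191² - 635781/49) + 315392 = (36481 - 635781/49) + 315392 = 1151788/49 + 315392 = 16605996/49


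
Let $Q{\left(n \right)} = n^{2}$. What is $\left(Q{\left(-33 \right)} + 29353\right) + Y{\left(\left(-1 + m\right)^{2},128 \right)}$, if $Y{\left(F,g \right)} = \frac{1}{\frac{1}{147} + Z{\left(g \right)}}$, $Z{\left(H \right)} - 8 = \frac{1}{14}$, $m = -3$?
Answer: $\frac{72300044}{2375} \approx 30442.0$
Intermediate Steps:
$Z{\left(H \right)} = \frac{113}{14}$ ($Z{\left(H \right)} = 8 + \frac{1}{14} = \frac{113}{14}$)
$Y{\left(F,g \right)} = \frac{294}{2375}$ ($Y{\left(F,g \right)} = \frac{1}{\frac{1}{147} + \frac{113}{14}} = \frac{1}{\frac{2375}{294}} = \frac{294}{2375}$)
$\left(Q{\left(-33 \right)} + 29353\right) + Y{\left(\left(-1 + m\right)^{2},128 \right)} = \left(\left(-33\right)^{2} + 29353\right) + \frac{294}{2375} = \left(1089 + 29353\right) + \frac{294}{2375} = 30442 + \frac{294}{2375} = \frac{72300044}{2375}$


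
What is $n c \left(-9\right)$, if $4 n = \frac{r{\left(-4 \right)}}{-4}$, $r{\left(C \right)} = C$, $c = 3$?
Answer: $- \frac{27}{4} \approx -6.75$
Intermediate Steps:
$n = \frac{1}{4}$ ($n = \frac{\left(-4\right) \frac{1}{-4}}{4} = \frac{\left(-4\right) \left(- \frac{1}{4}\right)}{4} = \frac{1}{4} \cdot 1 = \frac{1}{4} \approx 0.25$)
$n c \left(-9\right) = \frac{1}{4} \cdot 3 \left(-9\right) = \frac{3}{4} \left(-9\right) = - \frac{27}{4}$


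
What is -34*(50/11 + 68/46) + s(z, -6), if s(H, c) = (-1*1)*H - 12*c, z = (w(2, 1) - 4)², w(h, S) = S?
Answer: -35877/253 ≈ -141.81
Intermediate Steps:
z = 9 (z = (1 - 4)² = (-3)² = 9)
s(H, c) = -H - 12*c
-34*(50/11 + 68/46) + s(z, -6) = -34*(50/11 + 68/46) + (-1*9 - 12*(-6)) = -34*(50*(1/11) + 68*(1/46)) + (-9 + 72) = -34*(50/11 + 34/23) + 63 = -34*1524/253 + 63 = -51816/253 + 63 = -35877/253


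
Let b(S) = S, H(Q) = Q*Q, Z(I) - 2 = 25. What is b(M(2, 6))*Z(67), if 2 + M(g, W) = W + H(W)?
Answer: 1080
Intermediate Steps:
Z(I) = 27 (Z(I) = 2 + 25 = 27)
H(Q) = Q²
M(g, W) = -2 + W + W² (M(g, W) = -2 + (W + W²) = -2 + W + W²)
b(M(2, 6))*Z(67) = (-2 + 6 + 6²)*27 = (-2 + 6 + 36)*27 = 40*27 = 1080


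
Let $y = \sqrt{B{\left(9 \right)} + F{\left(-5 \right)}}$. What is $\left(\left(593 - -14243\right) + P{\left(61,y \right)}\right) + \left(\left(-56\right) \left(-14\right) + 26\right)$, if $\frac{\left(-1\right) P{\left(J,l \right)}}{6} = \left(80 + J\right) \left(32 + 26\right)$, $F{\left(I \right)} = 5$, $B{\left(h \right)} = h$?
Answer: $-33422$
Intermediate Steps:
$y = \sqrt{14}$ ($y = \sqrt{9 + 5} = \sqrt{14} \approx 3.7417$)
$P{\left(J,l \right)} = -27840 - 348 J$ ($P{\left(J,l \right)} = - 6 \left(80 + J\right) \left(32 + 26\right) = - 6 \left(80 + J\right) 58 = - 6 \left(4640 + 58 J\right) = -27840 - 348 J$)
$\left(\left(593 - -14243\right) + P{\left(61,y \right)}\right) + \left(\left(-56\right) \left(-14\right) + 26\right) = \left(\left(593 - -14243\right) - 49068\right) + \left(\left(-56\right) \left(-14\right) + 26\right) = \left(\left(593 + 14243\right) - 49068\right) + \left(784 + 26\right) = \left(14836 - 49068\right) + 810 = -34232 + 810 = -33422$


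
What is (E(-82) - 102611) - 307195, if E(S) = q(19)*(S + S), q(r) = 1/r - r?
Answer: -7727274/19 ≈ -4.0670e+5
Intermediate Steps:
E(S) = -720*S/19 (E(S) = (1/19 - 1*19)*(S + S) = (1/19 - 19)*(2*S) = -720*S/19)
(E(-82) - 102611) - 307195 = (-720/19*(-82) - 102611) - 307195 = (59040/19 - 102611) - 307195 = -1890569/19 - 307195 = -7727274/19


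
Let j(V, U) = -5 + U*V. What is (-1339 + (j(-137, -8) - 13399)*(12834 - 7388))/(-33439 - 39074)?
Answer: 22343569/24171 ≈ 924.40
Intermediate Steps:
(-1339 + (j(-137, -8) - 13399)*(12834 - 7388))/(-33439 - 39074) = (-1339 + ((-5 - 8*(-137)) - 13399)*(12834 - 7388))/(-33439 - 39074) = (-1339 + ((-5 + 1096) - 13399)*5446)/(-72513) = (-1339 + (1091 - 13399)*5446)*(-1/72513) = (-1339 - 12308*5446)*(-1/72513) = (-1339 - 67029368)*(-1/72513) = -67030707*(-1/72513) = 22343569/24171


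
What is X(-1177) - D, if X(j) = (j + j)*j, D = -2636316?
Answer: 5406974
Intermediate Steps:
X(j) = 2*j² (X(j) = (2*j)*j = 2*j²)
X(-1177) - D = 2*(-1177)² - 1*(-2636316) = 2*1385329 + 2636316 = 2770658 + 2636316 = 5406974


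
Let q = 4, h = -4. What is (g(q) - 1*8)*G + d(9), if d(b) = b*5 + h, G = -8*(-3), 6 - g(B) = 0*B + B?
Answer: -103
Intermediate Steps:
g(B) = 6 - B (g(B) = 6 - (0*B + B) = 6 - (0 + B) = 6 - B)
G = 24
d(b) = -4 + 5*b (d(b) = b*5 - 4 = 5*b - 4 = -4 + 5*b)
(g(q) - 1*8)*G + d(9) = ((6 - 1*4) - 1*8)*24 + (-4 + 5*9) = ((6 - 4) - 8)*24 + (-4 + 45) = (2 - 8)*24 + 41 = -6*24 + 41 = -144 + 41 = -103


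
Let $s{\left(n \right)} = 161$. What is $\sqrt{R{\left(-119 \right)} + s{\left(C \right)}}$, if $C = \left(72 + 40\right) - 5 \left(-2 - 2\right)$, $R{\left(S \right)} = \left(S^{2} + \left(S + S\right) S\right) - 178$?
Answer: $\sqrt{42466} \approx 206.07$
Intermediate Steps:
$R{\left(S \right)} = -178 + 3 S^{2}$ ($R{\left(S \right)} = \left(S^{2} + 2 S S\right) - 178 = \left(S^{2} + 2 S^{2}\right) - 178 = 3 S^{2} - 178 = -178 + 3 S^{2}$)
$C = 132$ ($C = 112 - -20 = 112 + 20 = 132$)
$\sqrt{R{\left(-119 \right)} + s{\left(C \right)}} = \sqrt{\left(-178 + 3 \left(-119\right)^{2}\right) + 161} = \sqrt{\left(-178 + 3 \cdot 14161\right) + 161} = \sqrt{\left(-178 + 42483\right) + 161} = \sqrt{42305 + 161} = \sqrt{42466}$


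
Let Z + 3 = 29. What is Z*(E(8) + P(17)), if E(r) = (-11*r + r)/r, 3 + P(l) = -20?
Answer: -858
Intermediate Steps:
Z = 26 (Z = -3 + 29 = 26)
P(l) = -23 (P(l) = -3 - 20 = -23)
E(r) = -10 (E(r) = (-10*r)/r = -10)
Z*(E(8) + P(17)) = 26*(-10 - 23) = 26*(-33) = -858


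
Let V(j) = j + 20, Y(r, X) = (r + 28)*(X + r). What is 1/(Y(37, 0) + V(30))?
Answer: 1/2455 ≈ 0.00040733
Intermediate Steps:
Y(r, X) = (28 + r)*(X + r)
V(j) = 20 + j
1/(Y(37, 0) + V(30)) = 1/((37² + 28*0 + 28*37 + 0*37) + (20 + 30)) = 1/((1369 + 0 + 1036 + 0) + 50) = 1/(2405 + 50) = 1/2455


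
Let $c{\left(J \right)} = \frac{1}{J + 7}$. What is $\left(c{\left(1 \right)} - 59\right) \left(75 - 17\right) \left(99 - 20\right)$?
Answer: $- \frac{1079061}{4} \approx -2.6977 \cdot 10^{5}$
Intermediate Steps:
$c{\left(J \right)} = \frac{1}{7 + J}$
$\left(c{\left(1 \right)} - 59\right) \left(75 - 17\right) \left(99 - 20\right) = \left(\frac{1}{7 + 1} - 59\right) \left(75 - 17\right) \left(99 - 20\right) = \left(\frac{1}{8} - 59\right) 58 \cdot 79 = \left(- \frac{471}{8}\right) 58 \cdot 79 = \left(- \frac{13659}{4}\right) 79 = - \frac{1079061}{4}$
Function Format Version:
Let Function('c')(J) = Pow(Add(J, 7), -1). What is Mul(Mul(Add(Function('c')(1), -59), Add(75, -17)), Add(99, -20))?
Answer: Rational(-1079061, 4) ≈ -2.6977e+5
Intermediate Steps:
Function('c')(J) = Pow(Add(7, J), -1)
Mul(Mul(Add(Function('c')(1), -59), Add(75, -17)), Add(99, -20)) = Mul(Mul(Add(Pow(Add(7, 1), -1), -59), Add(75, -17)), Add(99, -20)) = Mul(Mul(Add(Pow(8, -1), -59), 58), 79) = Mul(Mul(Add(Rational(1, 8), -59), 58), 79) = Mul(Mul(Rational(-471, 8), 58), 79) = Mul(Rational(-13659, 4), 79) = Rational(-1079061, 4)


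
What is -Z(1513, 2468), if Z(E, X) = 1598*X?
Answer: -3943864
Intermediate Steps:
-Z(1513, 2468) = -1598*2468 = -1*3943864 = -3943864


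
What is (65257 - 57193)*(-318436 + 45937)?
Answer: -2197431936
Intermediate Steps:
(65257 - 57193)*(-318436 + 45937) = 8064*(-272499) = -2197431936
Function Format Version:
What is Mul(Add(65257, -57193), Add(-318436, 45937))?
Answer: -2197431936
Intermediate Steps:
Mul(Add(65257, -57193), Add(-318436, 45937)) = Mul(8064, -272499) = -2197431936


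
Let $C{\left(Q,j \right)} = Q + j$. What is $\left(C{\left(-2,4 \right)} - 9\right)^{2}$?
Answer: $49$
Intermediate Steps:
$\left(C{\left(-2,4 \right)} - 9\right)^{2} = \left(\left(-2 + 4\right) - 9\right)^{2} = \left(2 - 9\right)^{2} = \left(-7\right)^{2} = 49$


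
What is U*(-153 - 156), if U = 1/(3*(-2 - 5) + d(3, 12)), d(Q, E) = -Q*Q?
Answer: 103/10 ≈ 10.300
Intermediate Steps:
d(Q, E) = -Q²
U = -1/30 (U = 1/(3*(-2 - 5) - 1*3²) = 1/(3*(-7) - 1*9) = 1/(-21 - 9) = 1/(-30) = -1/30 ≈ -0.033333)
U*(-153 - 156) = -(-153 - 156)/30 = -1/30*(-309) = 103/10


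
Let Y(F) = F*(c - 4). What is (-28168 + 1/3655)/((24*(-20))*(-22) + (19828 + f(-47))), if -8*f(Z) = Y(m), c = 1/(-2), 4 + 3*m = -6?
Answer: -823632312/888490295 ≈ -0.92700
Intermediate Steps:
m = -10/3 (m = -4/3 + (⅓)*(-6) = -4/3 - 2 = -10/3 ≈ -3.3333)
c = -½ ≈ -0.50000
Y(F) = -9*F/2 (Y(F) = F*(-½ - 4) = F*(-9/2) = -9*F/2)
f(Z) = -15/8 (f(Z) = -(-9)*(-10)/(16*3) = -⅛*15 = -15/8)
(-28168 + 1/3655)/((24*(-20))*(-22) + (19828 + f(-47))) = (-28168 + 1/3655)/((24*(-20))*(-22) + (19828 - 15/8)) = (-28168 + 1/3655)/(-480*(-22) + 158609/8) = -102954039/(3655*(10560 + 158609/8)) = -102954039/(3655*243089/8) = -102954039/3655*8/243089 = -823632312/888490295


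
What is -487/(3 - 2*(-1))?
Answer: -487/5 ≈ -97.400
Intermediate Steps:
-487/(3 - 2*(-1)) = -487/(3 + 2) = -487/5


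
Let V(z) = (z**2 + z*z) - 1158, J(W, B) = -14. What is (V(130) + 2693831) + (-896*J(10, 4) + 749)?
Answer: 2739766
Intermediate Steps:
V(z) = -1158 + 2*z**2 (V(z) = (z**2 + z**2) - 1158 = 2*z**2 - 1158 = -1158 + 2*z**2)
(V(130) + 2693831) + (-896*J(10, 4) + 749) = ((-1158 + 2*130**2) + 2693831) + (-896*(-14) + 749) = ((-1158 + 2*16900) + 2693831) + (12544 + 749) = ((-1158 + 33800) + 2693831) + 13293 = (32642 + 2693831) + 13293 = 2726473 + 13293 = 2739766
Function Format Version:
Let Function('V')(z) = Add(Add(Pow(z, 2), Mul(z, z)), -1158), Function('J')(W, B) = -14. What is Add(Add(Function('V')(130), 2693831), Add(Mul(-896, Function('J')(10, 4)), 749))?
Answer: 2739766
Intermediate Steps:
Function('V')(z) = Add(-1158, Mul(2, Pow(z, 2))) (Function('V')(z) = Add(Add(Pow(z, 2), Pow(z, 2)), -1158) = Add(Mul(2, Pow(z, 2)), -1158) = Add(-1158, Mul(2, Pow(z, 2))))
Add(Add(Function('V')(130), 2693831), Add(Mul(-896, Function('J')(10, 4)), 749)) = Add(Add(Add(-1158, Mul(2, Pow(130, 2))), 2693831), Add(Mul(-896, -14), 749)) = Add(Add(Add(-1158, Mul(2, 16900)), 2693831), Add(12544, 749)) = Add(Add(Add(-1158, 33800), 2693831), 13293) = Add(Add(32642, 2693831), 13293) = Add(2726473, 13293) = 2739766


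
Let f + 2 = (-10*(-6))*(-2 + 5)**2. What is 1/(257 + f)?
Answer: 1/795 ≈ 0.0012579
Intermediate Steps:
f = 538 (f = -2 + (-10*(-6))*(-2 + 5)**2 = -2 + 60*3**2 = -2 + 60*9 = -2 + 540 = 538)
1/(257 + f) = 1/(257 + 538) = 1/795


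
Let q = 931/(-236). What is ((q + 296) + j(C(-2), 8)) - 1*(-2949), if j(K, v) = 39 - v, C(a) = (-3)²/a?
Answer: 772205/236 ≈ 3272.1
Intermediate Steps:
C(a) = 9/a
q = -931/236 (q = 931*(-1/236) = -931/236 ≈ -3.9449)
((q + 296) + j(C(-2), 8)) - 1*(-2949) = ((-931/236 + 296) + (39 - 1*8)) - 1*(-2949) = (68925/236 + (39 - 8)) + 2949 = (68925/236 + 31) + 2949 = 76241/236 + 2949 = 772205/236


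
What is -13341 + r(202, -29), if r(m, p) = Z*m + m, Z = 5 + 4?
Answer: -11321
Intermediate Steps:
Z = 9
r(m, p) = 10*m (r(m, p) = 9*m + m = 10*m)
-13341 + r(202, -29) = -13341 + 10*202 = -13341 + 2020 = -11321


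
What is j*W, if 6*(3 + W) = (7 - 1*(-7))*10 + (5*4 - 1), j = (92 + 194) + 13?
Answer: 14053/2 ≈ 7026.5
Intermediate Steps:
j = 299 (j = 286 + 13 = 299)
W = 47/2 (W = -3 + ((7 - 1*(-7))*10 + (5*4 - 1))/6 = -3 + ((7 + 7)*10 + (20 - 1))/6 = -3 + (14*10 + 19)/6 = -3 + (140 + 19)/6 = -3 + (1/6)*159 = -3 + 53/2 = 47/2 ≈ 23.500)
j*W = 299*(47/2) = 14053/2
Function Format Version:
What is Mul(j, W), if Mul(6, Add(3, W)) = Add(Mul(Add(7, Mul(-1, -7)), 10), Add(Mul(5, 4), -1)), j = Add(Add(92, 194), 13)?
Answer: Rational(14053, 2) ≈ 7026.5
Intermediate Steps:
j = 299 (j = Add(286, 13) = 299)
W = Rational(47, 2) (W = Add(-3, Mul(Rational(1, 6), Add(Mul(Add(7, Mul(-1, -7)), 10), Add(Mul(5, 4), -1)))) = Add(-3, Mul(Rational(1, 6), Add(Mul(Add(7, 7), 10), Add(20, -1)))) = Add(-3, Mul(Rational(1, 6), Add(Mul(14, 10), 19))) = Add(-3, Mul(Rational(1, 6), Add(140, 19))) = Add(-3, Mul(Rational(1, 6), 159)) = Add(-3, Rational(53, 2)) = Rational(47, 2) ≈ 23.500)
Mul(j, W) = Mul(299, Rational(47, 2)) = Rational(14053, 2)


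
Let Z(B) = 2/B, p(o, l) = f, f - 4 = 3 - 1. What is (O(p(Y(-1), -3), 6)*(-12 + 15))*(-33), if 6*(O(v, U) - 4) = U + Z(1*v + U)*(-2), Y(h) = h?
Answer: -979/2 ≈ -489.50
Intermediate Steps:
f = 6 (f = 4 + (3 - 1) = 4 + 2 = 6)
p(o, l) = 6
O(v, U) = 4 - 2/(3*(U + v)) + U/6 (O(v, U) = 4 + (U + (2/(1*v + U))*(-2))/6 = 4 + (U + (2/(v + U))*(-2))/6 = 4 + (U + (2/(U + v))*(-2))/6 = 4 + (U - 4/(U + v))/6 = 4 + (-2/(3*(U + v)) + U/6) = 4 - 2/(3*(U + v)) + U/6)
(O(p(Y(-1), -3), 6)*(-12 + 15))*(-33) = (((-4 + (24 + 6)*(6 + 6))/(6*(6 + 6)))*(-12 + 15))*(-33) = (((1/6)*(-4 + 30*12)/12)*3)*(-33) = (((1/6)*(1/12)*(-4 + 360))*3)*(-33) = (((1/6)*(1/12)*356)*3)*(-33) = ((89/18)*3)*(-33) = (89/6)*(-33) = -979/2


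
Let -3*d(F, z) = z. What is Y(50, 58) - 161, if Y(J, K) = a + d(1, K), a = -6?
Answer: -559/3 ≈ -186.33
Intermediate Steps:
d(F, z) = -z/3
Y(J, K) = -6 - K/3
Y(50, 58) - 161 = (-6 - ⅓*58) - 161 = (-6 - 58/3) - 161 = -76/3 - 161 = -559/3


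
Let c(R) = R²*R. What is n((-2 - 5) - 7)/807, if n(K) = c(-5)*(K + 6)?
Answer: 1000/807 ≈ 1.2392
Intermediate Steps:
c(R) = R³
n(K) = -750 - 125*K (n(K) = (-5)³*(K + 6) = -125*(6 + K) = -750 - 125*K)
n((-2 - 5) - 7)/807 = (-750 - 125*((-2 - 5) - 7))/807 = (-750 - 125*(-7 - 7))*(1/807) = (-750 - 125*(-14))*(1/807) = (-750 + 1750)*(1/807) = 1000*(1/807) = 1000/807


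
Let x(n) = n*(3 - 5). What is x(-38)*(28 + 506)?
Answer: 40584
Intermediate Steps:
x(n) = -2*n (x(n) = n*(-2) = -2*n)
x(-38)*(28 + 506) = (-2*(-38))*(28 + 506) = 76*534 = 40584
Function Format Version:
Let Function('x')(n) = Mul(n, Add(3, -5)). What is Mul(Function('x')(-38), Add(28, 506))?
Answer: 40584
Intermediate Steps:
Function('x')(n) = Mul(-2, n) (Function('x')(n) = Mul(n, -2) = Mul(-2, n))
Mul(Function('x')(-38), Add(28, 506)) = Mul(Mul(-2, -38), Add(28, 506)) = Mul(76, 534) = 40584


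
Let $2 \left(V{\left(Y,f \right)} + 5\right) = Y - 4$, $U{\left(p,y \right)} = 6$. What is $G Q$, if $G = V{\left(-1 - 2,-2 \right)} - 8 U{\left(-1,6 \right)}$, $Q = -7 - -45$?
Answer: $-2147$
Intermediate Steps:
$V{\left(Y,f \right)} = -7 + \frac{Y}{2}$ ($V{\left(Y,f \right)} = -5 + \frac{Y - 4}{2} = -5 + \frac{-4 + Y}{2} = -5 + \left(-2 + \frac{Y}{2}\right) = -7 + \frac{Y}{2}$)
$Q = 38$ ($Q = -7 + 45 = 38$)
$G = - \frac{113}{2}$ ($G = \left(-7 + \frac{-1 - 2}{2}\right) - 48 = \left(-7 + \frac{1}{2} \left(-3\right)\right) - 48 = \left(-7 - \frac{3}{2}\right) - 48 = - \frac{17}{2} - 48 = - \frac{113}{2} \approx -56.5$)
$G Q = \left(- \frac{113}{2}\right) 38 = -2147$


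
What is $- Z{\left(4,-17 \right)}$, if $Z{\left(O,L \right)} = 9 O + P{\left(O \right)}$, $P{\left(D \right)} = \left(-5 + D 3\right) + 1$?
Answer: $-44$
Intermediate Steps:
$P{\left(D \right)} = -4 + 3 D$ ($P{\left(D \right)} = \left(-5 + 3 D\right) + 1 = -4 + 3 D$)
$Z{\left(O,L \right)} = -4 + 12 O$ ($Z{\left(O,L \right)} = 9 O + \left(-4 + 3 O\right) = -4 + 12 O$)
$- Z{\left(4,-17 \right)} = - (-4 + 12 \cdot 4) = - (-4 + 48) = \left(-1\right) 44 = -44$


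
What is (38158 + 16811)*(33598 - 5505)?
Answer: 1544244117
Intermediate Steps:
(38158 + 16811)*(33598 - 5505) = 54969*28093 = 1544244117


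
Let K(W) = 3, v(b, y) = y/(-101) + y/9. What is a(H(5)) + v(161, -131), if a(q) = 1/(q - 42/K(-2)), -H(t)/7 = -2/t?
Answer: -679457/50904 ≈ -13.348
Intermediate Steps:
v(b, y) = 92*y/909 (v(b, y) = y*(-1/101) + y*(⅑) = -y/101 + y/9 = 92*y/909)
H(t) = 14/t (H(t) = -(-14)/t = 14/t)
a(q) = 1/(-14 + q) (a(q) = 1/(q - 42/3) = 1/(q - 42*⅓) = 1/(q - 14) = 1/(-14 + q))
a(H(5)) + v(161, -131) = 1/(-14 + 14/5) + (92/909)*(-131) = 1/(-14 + 14*(⅕)) - 12052/909 = 1/(-14 + 14/5) - 12052/909 = 1/(-56/5) - 12052/909 = -5/56 - 12052/909 = -679457/50904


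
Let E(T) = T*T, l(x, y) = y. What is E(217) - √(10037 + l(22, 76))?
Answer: 47089 - √10113 ≈ 46988.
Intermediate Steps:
E(T) = T²
E(217) - √(10037 + l(22, 76)) = 217² - √(10037 + 76) = 47089 - √10113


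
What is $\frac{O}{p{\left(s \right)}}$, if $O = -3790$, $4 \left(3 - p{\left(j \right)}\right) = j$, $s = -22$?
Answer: $- \frac{7580}{17} \approx -445.88$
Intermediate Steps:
$p{\left(j \right)} = 3 - \frac{j}{4}$
$\frac{O}{p{\left(s \right)}} = - \frac{3790}{3 - - \frac{11}{2}} = - \frac{3790}{3 + \frac{11}{2}} = - \frac{3790}{\frac{17}{2}} = \left(-3790\right) \frac{2}{17} = - \frac{7580}{17}$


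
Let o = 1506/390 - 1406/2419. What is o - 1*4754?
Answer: -746979411/157235 ≈ -4750.7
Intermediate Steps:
o = 515779/157235 (o = 1506*(1/390) - 1406*1/2419 = 251/65 - 1406/2419 = 515779/157235 ≈ 3.2803)
o - 1*4754 = 515779/157235 - 1*4754 = 515779/157235 - 4754 = -746979411/157235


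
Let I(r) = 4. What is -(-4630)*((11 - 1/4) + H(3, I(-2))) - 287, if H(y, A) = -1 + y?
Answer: 117491/2 ≈ 58746.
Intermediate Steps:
-(-4630)*((11 - 1/4) + H(3, I(-2))) - 287 = -(-4630)*((11 - 1/4) + (-1 + 3)) - 287 = -(-4630)*((11 - 1*¼) + 2) - 287 = -(-4630)*((11 - ¼) + 2) - 287 = -(-4630)*(43/4 + 2) - 287 = -(-4630)*51/4 - 287 = -463*(-255/2) - 287 = 118065/2 - 287 = 117491/2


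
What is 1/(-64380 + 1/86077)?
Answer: -86077/5541637259 ≈ -1.5533e-5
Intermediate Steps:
1/(-64380 + 1/86077) = 1/(-5541637259/86077) = -86077/5541637259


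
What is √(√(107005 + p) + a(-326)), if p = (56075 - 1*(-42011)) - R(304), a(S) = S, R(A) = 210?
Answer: √(-326 + √204881) ≈ 11.253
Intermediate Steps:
p = 97876 (p = (56075 - 1*(-42011)) - 1*210 = (56075 + 42011) - 210 = 98086 - 210 = 97876)
√(√(107005 + p) + a(-326)) = √(√(107005 + 97876) - 326) = √(√204881 - 326) = √(-326 + √204881)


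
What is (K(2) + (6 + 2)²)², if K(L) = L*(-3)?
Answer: 3364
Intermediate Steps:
K(L) = -3*L
(K(2) + (6 + 2)²)² = (-3*2 + (6 + 2)²)² = (-6 + 8²)² = (-6 + 64)² = 58² = 3364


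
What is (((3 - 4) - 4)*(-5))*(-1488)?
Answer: -37200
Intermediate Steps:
(((3 - 4) - 4)*(-5))*(-1488) = ((-1 - 4)*(-5))*(-1488) = -5*(-5)*(-1488) = 25*(-1488) = -37200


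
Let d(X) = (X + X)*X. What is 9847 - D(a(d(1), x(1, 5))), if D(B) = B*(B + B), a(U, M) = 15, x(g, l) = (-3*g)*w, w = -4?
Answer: 9397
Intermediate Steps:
x(g, l) = 12*g (x(g, l) = -3*g*(-4) = 12*g)
d(X) = 2*X**2 (d(X) = (2*X)*X = 2*X**2)
D(B) = 2*B**2 (D(B) = B*(2*B) = 2*B**2)
9847 - D(a(d(1), x(1, 5))) = 9847 - 2*15**2 = 9847 - 2*225 = 9847 - 1*450 = 9847 - 450 = 9397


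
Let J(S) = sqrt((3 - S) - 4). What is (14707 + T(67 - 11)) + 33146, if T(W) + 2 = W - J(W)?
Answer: 47907 - I*sqrt(57) ≈ 47907.0 - 7.5498*I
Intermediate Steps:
J(S) = sqrt(-1 - S)
T(W) = -2 + W - sqrt(-1 - W) (T(W) = -2 + (W - sqrt(-1 - W)) = -2 + W - sqrt(-1 - W))
(14707 + T(67 - 11)) + 33146 = (14707 + (-2 + (67 - 11) - sqrt(-1 - (67 - 11)))) + 33146 = (14707 + (-2 + 56 - sqrt(-1 - 1*56))) + 33146 = (14707 + (-2 + 56 - sqrt(-1 - 56))) + 33146 = (14707 + (-2 + 56 - sqrt(-57))) + 33146 = (14707 + (-2 + 56 - I*sqrt(57))) + 33146 = (14707 + (54 - I*sqrt(57))) + 33146 = (14761 - I*sqrt(57)) + 33146 = 47907 - I*sqrt(57)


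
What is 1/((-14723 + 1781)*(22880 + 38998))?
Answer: -1/800825076 ≈ -1.2487e-9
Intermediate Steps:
1/((-14723 + 1781)*(22880 + 38998)) = 1/(-12942*61878) = 1/(-800825076) = -1/800825076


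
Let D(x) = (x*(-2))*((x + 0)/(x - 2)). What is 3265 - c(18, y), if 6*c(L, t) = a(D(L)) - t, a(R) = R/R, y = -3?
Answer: 9793/3 ≈ 3264.3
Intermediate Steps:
D(x) = -2*x**2/(-2 + x) (D(x) = (-2*x)*(x/(-2 + x)) = -2*x**2/(-2 + x))
a(R) = 1
c(L, t) = 1/6 - t/6 (c(L, t) = (1 - t)/6 = 1/6 - t/6)
3265 - c(18, y) = 3265 - (1/6 - 1/6*(-3)) = 3265 - (1/6 + 1/2) = 3265 - 1*2/3 = 3265 - 2/3 = 9793/3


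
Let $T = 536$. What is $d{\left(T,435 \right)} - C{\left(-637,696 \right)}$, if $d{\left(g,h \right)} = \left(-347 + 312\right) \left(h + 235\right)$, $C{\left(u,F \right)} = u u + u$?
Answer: $-428582$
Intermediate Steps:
$C{\left(u,F \right)} = u + u^{2}$ ($C{\left(u,F \right)} = u^{2} + u = u + u^{2}$)
$d{\left(g,h \right)} = -8225 - 35 h$ ($d{\left(g,h \right)} = - 35 \left(235 + h\right) = -8225 - 35 h$)
$d{\left(T,435 \right)} - C{\left(-637,696 \right)} = \left(-8225 - 15225\right) - - 637 \left(1 - 637\right) = \left(-8225 - 15225\right) - \left(-637\right) \left(-636\right) = -23450 - 405132 = -428582$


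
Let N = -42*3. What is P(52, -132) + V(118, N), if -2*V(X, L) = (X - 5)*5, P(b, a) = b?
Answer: -461/2 ≈ -230.50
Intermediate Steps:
N = -126
V(X, L) = 25/2 - 5*X/2 (V(X, L) = -(X - 5)*5/2 = -(-5 + X)*5/2 = -(-25 + 5*X)/2 = 25/2 - 5*X/2)
P(52, -132) + V(118, N) = 52 + (25/2 - 5/2*118) = 52 + (25/2 - 295) = 52 - 565/2 = -461/2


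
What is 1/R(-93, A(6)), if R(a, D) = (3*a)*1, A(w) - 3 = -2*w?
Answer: -1/279 ≈ -0.0035842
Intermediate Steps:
A(w) = 3 - 2*w
R(a, D) = 3*a
1/R(-93, A(6)) = 1/(3*(-93)) = 1/(-279) = -1/279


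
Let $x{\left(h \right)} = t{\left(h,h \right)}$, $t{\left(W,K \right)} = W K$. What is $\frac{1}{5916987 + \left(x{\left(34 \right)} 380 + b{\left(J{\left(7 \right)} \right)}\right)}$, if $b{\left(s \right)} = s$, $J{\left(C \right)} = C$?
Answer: $\frac{1}{6356274} \approx 1.5732 \cdot 10^{-7}$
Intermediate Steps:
$t{\left(W,K \right)} = K W$
$x{\left(h \right)} = h^{2}$ ($x{\left(h \right)} = h h = h^{2}$)
$\frac{1}{5916987 + \left(x{\left(34 \right)} 380 + b{\left(J{\left(7 \right)} \right)}\right)} = \frac{1}{5916987 + \left(34^{2} \cdot 380 + 7\right)} = \frac{1}{5916987 + \left(1156 \cdot 380 + 7\right)} = \frac{1}{5916987 + \left(439280 + 7\right)} = \frac{1}{5916987 + 439287} = \frac{1}{6356274}$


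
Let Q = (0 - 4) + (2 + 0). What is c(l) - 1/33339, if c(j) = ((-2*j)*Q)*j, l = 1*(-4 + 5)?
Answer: 133355/33339 ≈ 4.0000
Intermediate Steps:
Q = -2 (Q = -4 + 2 = -2)
l = 1 (l = 1*1 = 1)
c(j) = 4*j**2 (c(j) = (-2*j*(-2))*j = (4*j)*j = 4*j**2)
c(l) - 1/33339 = 4*1**2 - 1/33339 = 4*1 - 1*1/33339 = 4 - 1/33339 = 133355/33339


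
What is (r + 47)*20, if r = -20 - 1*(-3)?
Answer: 600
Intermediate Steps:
r = -17 (r = -20 + 3 = -17)
(r + 47)*20 = (-17 + 47)*20 = 30*20 = 600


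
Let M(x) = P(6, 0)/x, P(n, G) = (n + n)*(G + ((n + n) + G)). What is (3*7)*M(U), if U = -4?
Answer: -756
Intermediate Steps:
P(n, G) = 2*n*(2*G + 2*n) (P(n, G) = (2*n)*(G + (2*n + G)) = (2*n)*(G + (G + 2*n)) = (2*n)*(2*G + 2*n) = 2*n*(2*G + 2*n))
M(x) = 144/x (M(x) = (4*6*(0 + 6))/x = (4*6*6)/x = 144/x)
(3*7)*M(U) = (3*7)*(144/(-4)) = 21*(144*(-1/4)) = 21*(-36) = -756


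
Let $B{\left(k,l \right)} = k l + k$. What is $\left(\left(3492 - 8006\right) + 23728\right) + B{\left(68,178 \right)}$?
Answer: $31386$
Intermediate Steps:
$B{\left(k,l \right)} = k + k l$
$\left(\left(3492 - 8006\right) + 23728\right) + B{\left(68,178 \right)} = \left(\left(3492 - 8006\right) + 23728\right) + 68 \left(1 + 178\right) = \left(\left(3492 - 8006\right) + 23728\right) + 68 \cdot 179 = \left(-4514 + 23728\right) + 12172 = 19214 + 12172 = 31386$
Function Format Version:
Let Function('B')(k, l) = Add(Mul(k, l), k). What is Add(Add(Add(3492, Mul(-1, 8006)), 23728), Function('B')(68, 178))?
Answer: 31386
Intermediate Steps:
Function('B')(k, l) = Add(k, Mul(k, l))
Add(Add(Add(3492, Mul(-1, 8006)), 23728), Function('B')(68, 178)) = Add(Add(Add(3492, Mul(-1, 8006)), 23728), Mul(68, Add(1, 178))) = Add(Add(Add(3492, -8006), 23728), Mul(68, 179)) = Add(Add(-4514, 23728), 12172) = Add(19214, 12172) = 31386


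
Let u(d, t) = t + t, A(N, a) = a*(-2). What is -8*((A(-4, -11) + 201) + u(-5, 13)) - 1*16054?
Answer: -18046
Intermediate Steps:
A(N, a) = -2*a
u(d, t) = 2*t
-8*((A(-4, -11) + 201) + u(-5, 13)) - 1*16054 = -8*((-2*(-11) + 201) + 2*13) - 1*16054 = -8*((22 + 201) + 26) - 16054 = -8*(223 + 26) - 16054 = -8*249 - 16054 = -1992 - 16054 = -18046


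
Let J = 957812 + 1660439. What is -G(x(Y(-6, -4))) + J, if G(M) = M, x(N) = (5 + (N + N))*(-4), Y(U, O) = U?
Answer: 2618223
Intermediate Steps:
x(N) = -20 - 8*N (x(N) = (5 + 2*N)*(-4) = -20 - 8*N)
J = 2618251
-G(x(Y(-6, -4))) + J = -(-20 - 8*(-6)) + 2618251 = -(-20 + 48) + 2618251 = -1*28 + 2618251 = -28 + 2618251 = 2618223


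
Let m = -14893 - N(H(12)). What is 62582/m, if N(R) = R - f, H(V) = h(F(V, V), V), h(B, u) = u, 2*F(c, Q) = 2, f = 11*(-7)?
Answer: -31291/7491 ≈ -4.1771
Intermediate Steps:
f = -77
F(c, Q) = 1 (F(c, Q) = (½)*2 = 1)
H(V) = V
N(R) = 77 + R (N(R) = R - 1*(-77) = R + 77 = 77 + R)
m = -14982 (m = -14893 - (77 + 12) = -14893 - 1*89 = -14893 - 89 = -14982)
62582/m = 62582/(-14982) = 62582*(-1/14982) = -31291/7491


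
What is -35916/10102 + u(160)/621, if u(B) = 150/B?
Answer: -59451641/16728912 ≈ -3.5538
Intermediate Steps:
-35916/10102 + u(160)/621 = -35916/10102 + (150/160)/621 = -35916*1/10102 + (150*(1/160))*(1/621) = -17958/5051 + (15/16)*(1/621) = -17958/5051 + 5/3312 = -59451641/16728912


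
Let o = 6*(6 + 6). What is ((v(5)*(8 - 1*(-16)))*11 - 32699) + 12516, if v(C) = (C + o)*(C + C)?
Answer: 183097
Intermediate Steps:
o = 72 (o = 6*12 = 72)
v(C) = 2*C*(72 + C) (v(C) = (C + 72)*(C + C) = (72 + C)*(2*C) = 2*C*(72 + C))
((v(5)*(8 - 1*(-16)))*11 - 32699) + 12516 = (((2*5*(72 + 5))*(8 - 1*(-16)))*11 - 32699) + 12516 = (((2*5*77)*(8 + 16))*11 - 32699) + 12516 = ((770*24)*11 - 32699) + 12516 = (18480*11 - 32699) + 12516 = (203280 - 32699) + 12516 = 170581 + 12516 = 183097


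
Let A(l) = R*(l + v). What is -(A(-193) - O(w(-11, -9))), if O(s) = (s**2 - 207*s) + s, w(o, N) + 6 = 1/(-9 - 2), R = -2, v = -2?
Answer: 109121/121 ≈ 901.83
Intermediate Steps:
w(o, N) = -67/11 (w(o, N) = -6 + 1/(-9 - 2) = -6 + 1/(-11) = -6 - 1/11 = -67/11)
A(l) = 4 - 2*l (A(l) = -2*(l - 2) = -2*(-2 + l) = 4 - 2*l)
O(s) = s**2 - 206*s
-(A(-193) - O(w(-11, -9))) = -((4 - 2*(-193)) - (-67)*(-206 - 67/11)/11) = -((4 + 386) - (-67)*(-2333)/(11*11)) = -(390 - 1*156311/121) = -(390 - 156311/121) = -1*(-109121/121) = 109121/121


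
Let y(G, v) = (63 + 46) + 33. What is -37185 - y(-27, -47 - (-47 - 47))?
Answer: -37327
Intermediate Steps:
y(G, v) = 142 (y(G, v) = 109 + 33 = 142)
-37185 - y(-27, -47 - (-47 - 47)) = -37185 - 1*142 = -37185 - 142 = -37327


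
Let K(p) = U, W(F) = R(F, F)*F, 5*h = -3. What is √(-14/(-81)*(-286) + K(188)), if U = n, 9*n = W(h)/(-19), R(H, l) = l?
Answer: I*√36137639/855 ≈ 7.0309*I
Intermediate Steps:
h = -⅗ (h = (⅕)*(-3) = -⅗ ≈ -0.60000)
W(F) = F² (W(F) = F*F = F²)
n = -1/475 (n = ((-⅗)²/(-19))/9 = ((9/25)*(-1/19))/9 = (⅑)*(-9/475) = -1/475 ≈ -0.0021053)
U = -1/475 ≈ -0.0021053
K(p) = -1/475
√(-14/(-81)*(-286) + K(188)) = √(-14/(-81)*(-286) - 1/475) = √(-14*(-1/81)*(-286) - 1/475) = √((14/81)*(-286) - 1/475) = √(-4004/81 - 1/475) = √(-1901981/38475) = I*√36137639/855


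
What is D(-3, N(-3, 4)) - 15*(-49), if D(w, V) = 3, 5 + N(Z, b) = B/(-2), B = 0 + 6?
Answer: 738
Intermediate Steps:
B = 6
N(Z, b) = -8 (N(Z, b) = -5 + 6/(-2) = -5 + 6*(-½) = -5 - 3 = -8)
D(-3, N(-3, 4)) - 15*(-49) = 3 - 15*(-49) = 3 + 735 = 738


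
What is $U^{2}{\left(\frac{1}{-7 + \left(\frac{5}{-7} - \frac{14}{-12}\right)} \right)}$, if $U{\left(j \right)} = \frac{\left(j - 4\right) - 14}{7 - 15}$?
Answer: $\frac{389376}{75625} \approx 5.1488$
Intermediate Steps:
$U{\left(j \right)} = \frac{9}{4} - \frac{j}{8}$ ($U{\left(j \right)} = \frac{\left(-4 + j\right) - 14}{-8} = \left(-18 + j\right) \left(- \frac{1}{8}\right) = \frac{9}{4} - \frac{j}{8}$)
$U^{2}{\left(\frac{1}{-7 + \left(\frac{5}{-7} - \frac{14}{-12}\right)} \right)} = \left(\frac{9}{4} - \frac{1}{8 \left(-7 + \left(\frac{5}{-7} - \frac{14}{-12}\right)\right)}\right)^{2} = \left(\frac{9}{4} - \frac{1}{8 \left(-7 + \left(5 \left(- \frac{1}{7}\right) - - \frac{7}{6}\right)\right)}\right)^{2} = \left(\frac{9}{4} - \frac{1}{8 \left(-7 + \left(- \frac{5}{7} + \frac{7}{6}\right)\right)}\right)^{2} = \left(\frac{9}{4} - \frac{1}{8 \left(-7 + \frac{19}{42}\right)}\right)^{2} = \left(\frac{9}{4} - \frac{1}{8 \left(- \frac{275}{42}\right)}\right)^{2} = \left(\frac{9}{4} - - \frac{21}{1100}\right)^{2} = \left(\frac{9}{4} + \frac{21}{1100}\right)^{2} = \left(\frac{624}{275}\right)^{2} = \frac{389376}{75625}$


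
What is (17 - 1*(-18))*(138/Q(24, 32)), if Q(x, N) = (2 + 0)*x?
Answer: 805/8 ≈ 100.63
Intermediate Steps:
Q(x, N) = 2*x
(17 - 1*(-18))*(138/Q(24, 32)) = (17 - 1*(-18))*(138/((2*24))) = (17 + 18)*(138/48) = 35*(138*(1/48)) = 35*(23/8) = 805/8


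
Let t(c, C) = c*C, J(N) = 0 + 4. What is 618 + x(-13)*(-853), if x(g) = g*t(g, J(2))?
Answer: -576010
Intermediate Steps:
J(N) = 4
t(c, C) = C*c
x(g) = 4*g² (x(g) = g*(4*g) = 4*g²)
618 + x(-13)*(-853) = 618 + (4*(-13)²)*(-853) = 618 + (4*169)*(-853) = 618 + 676*(-853) = 618 - 576628 = -576010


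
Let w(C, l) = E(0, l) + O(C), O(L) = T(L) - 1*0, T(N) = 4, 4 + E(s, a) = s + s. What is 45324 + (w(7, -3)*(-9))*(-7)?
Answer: 45324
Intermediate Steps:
E(s, a) = -4 + 2*s (E(s, a) = -4 + (s + s) = -4 + 2*s)
O(L) = 4 (O(L) = 4 - 1*0 = 4 + 0 = 4)
w(C, l) = 0 (w(C, l) = (-4 + 2*0) + 4 = (-4 + 0) + 4 = -4 + 4 = 0)
45324 + (w(7, -3)*(-9))*(-7) = 45324 + (0*(-9))*(-7) = 45324 + 0*(-7) = 45324 + 0 = 45324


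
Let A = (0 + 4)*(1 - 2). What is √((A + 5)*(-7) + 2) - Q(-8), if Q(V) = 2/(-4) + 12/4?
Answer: -5/2 + I*√5 ≈ -2.5 + 2.2361*I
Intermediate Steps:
A = -4 (A = 4*(-1) = -4)
Q(V) = 5/2 (Q(V) = 2*(-¼) + 12*(¼) = -½ + 3 = 5/2)
√((A + 5)*(-7) + 2) - Q(-8) = √((-4 + 5)*(-7) + 2) - 1*5/2 = √(1*(-7) + 2) - 5/2 = √(-7 + 2) - 5/2 = √(-5) - 5/2 = I*√5 - 5/2 = -5/2 + I*√5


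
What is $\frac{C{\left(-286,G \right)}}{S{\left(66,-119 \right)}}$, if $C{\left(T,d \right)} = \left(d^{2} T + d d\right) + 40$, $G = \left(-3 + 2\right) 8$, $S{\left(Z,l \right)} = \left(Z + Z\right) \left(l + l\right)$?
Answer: $\frac{325}{561} \approx 0.57932$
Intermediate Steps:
$S{\left(Z,l \right)} = 4 Z l$ ($S{\left(Z,l \right)} = 2 Z 2 l = 4 Z l$)
$G = -8$ ($G = \left(-1\right) 8 = -8$)
$C{\left(T,d \right)} = 40 + d^{2} + T d^{2}$ ($C{\left(T,d \right)} = \left(T d^{2} + d^{2}\right) + 40 = \left(d^{2} + T d^{2}\right) + 40 = 40 + d^{2} + T d^{2}$)
$\frac{C{\left(-286,G \right)}}{S{\left(66,-119 \right)}} = \frac{40 + \left(-8\right)^{2} - 286 \left(-8\right)^{2}}{4 \cdot 66 \left(-119\right)} = \frac{40 + 64 - 18304}{-31416} = \left(40 + 64 - 18304\right) \left(- \frac{1}{31416}\right) = \left(-18200\right) \left(- \frac{1}{31416}\right) = \frac{325}{561}$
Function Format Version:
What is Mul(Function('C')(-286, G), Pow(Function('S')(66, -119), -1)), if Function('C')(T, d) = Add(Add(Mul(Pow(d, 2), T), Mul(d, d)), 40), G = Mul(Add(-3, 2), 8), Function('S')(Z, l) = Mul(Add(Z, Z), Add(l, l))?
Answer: Rational(325, 561) ≈ 0.57932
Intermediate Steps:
Function('S')(Z, l) = Mul(4, Z, l) (Function('S')(Z, l) = Mul(Mul(2, Z), Mul(2, l)) = Mul(4, Z, l))
G = -8 (G = Mul(-1, 8) = -8)
Function('C')(T, d) = Add(40, Pow(d, 2), Mul(T, Pow(d, 2))) (Function('C')(T, d) = Add(Add(Mul(T, Pow(d, 2)), Pow(d, 2)), 40) = Add(Add(Pow(d, 2), Mul(T, Pow(d, 2))), 40) = Add(40, Pow(d, 2), Mul(T, Pow(d, 2))))
Mul(Function('C')(-286, G), Pow(Function('S')(66, -119), -1)) = Mul(Add(40, Pow(-8, 2), Mul(-286, Pow(-8, 2))), Pow(Mul(4, 66, -119), -1)) = Mul(Add(40, 64, Mul(-286, 64)), Pow(-31416, -1)) = Mul(Add(40, 64, -18304), Rational(-1, 31416)) = Mul(-18200, Rational(-1, 31416)) = Rational(325, 561)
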